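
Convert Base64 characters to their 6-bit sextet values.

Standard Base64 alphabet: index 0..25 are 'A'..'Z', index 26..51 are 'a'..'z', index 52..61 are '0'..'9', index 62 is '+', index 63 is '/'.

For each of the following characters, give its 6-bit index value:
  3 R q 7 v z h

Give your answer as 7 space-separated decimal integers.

'3': 0..9 range, 52 + ord('3') − ord('0') = 55
'R': A..Z range, ord('R') − ord('A') = 17
'q': a..z range, 26 + ord('q') − ord('a') = 42
'7': 0..9 range, 52 + ord('7') − ord('0') = 59
'v': a..z range, 26 + ord('v') − ord('a') = 47
'z': a..z range, 26 + ord('z') − ord('a') = 51
'h': a..z range, 26 + ord('h') − ord('a') = 33

Answer: 55 17 42 59 47 51 33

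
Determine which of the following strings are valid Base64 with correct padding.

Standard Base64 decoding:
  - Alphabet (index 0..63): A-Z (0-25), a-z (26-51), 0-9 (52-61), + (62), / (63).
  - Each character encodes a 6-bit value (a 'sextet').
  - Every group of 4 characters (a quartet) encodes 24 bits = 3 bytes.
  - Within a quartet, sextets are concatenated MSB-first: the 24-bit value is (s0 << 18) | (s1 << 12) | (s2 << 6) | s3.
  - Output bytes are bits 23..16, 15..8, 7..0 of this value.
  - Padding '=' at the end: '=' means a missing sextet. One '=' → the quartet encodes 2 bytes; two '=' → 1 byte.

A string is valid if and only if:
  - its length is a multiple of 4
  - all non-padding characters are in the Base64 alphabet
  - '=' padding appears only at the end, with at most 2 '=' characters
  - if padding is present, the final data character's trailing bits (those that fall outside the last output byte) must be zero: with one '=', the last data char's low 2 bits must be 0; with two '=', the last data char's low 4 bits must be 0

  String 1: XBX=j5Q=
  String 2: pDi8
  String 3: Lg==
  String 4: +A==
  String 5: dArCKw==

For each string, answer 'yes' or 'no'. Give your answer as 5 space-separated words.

Answer: no yes yes yes yes

Derivation:
String 1: 'XBX=j5Q=' → invalid (bad char(s): ['=']; '=' in middle)
String 2: 'pDi8' → valid
String 3: 'Lg==' → valid
String 4: '+A==' → valid
String 5: 'dArCKw==' → valid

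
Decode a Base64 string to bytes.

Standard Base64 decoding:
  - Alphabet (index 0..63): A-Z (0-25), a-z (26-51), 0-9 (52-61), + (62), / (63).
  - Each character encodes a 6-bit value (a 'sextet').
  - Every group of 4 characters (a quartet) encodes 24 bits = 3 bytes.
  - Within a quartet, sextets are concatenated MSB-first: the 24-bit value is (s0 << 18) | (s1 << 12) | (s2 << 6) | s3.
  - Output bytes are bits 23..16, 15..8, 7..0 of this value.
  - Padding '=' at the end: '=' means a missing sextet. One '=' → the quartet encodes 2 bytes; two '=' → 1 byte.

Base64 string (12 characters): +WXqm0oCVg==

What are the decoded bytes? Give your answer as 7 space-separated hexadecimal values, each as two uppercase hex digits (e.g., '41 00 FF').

Answer: F9 65 EA 9B 4A 02 56

Derivation:
After char 0 ('+'=62): chars_in_quartet=1 acc=0x3E bytes_emitted=0
After char 1 ('W'=22): chars_in_quartet=2 acc=0xF96 bytes_emitted=0
After char 2 ('X'=23): chars_in_quartet=3 acc=0x3E597 bytes_emitted=0
After char 3 ('q'=42): chars_in_quartet=4 acc=0xF965EA -> emit F9 65 EA, reset; bytes_emitted=3
After char 4 ('m'=38): chars_in_quartet=1 acc=0x26 bytes_emitted=3
After char 5 ('0'=52): chars_in_quartet=2 acc=0x9B4 bytes_emitted=3
After char 6 ('o'=40): chars_in_quartet=3 acc=0x26D28 bytes_emitted=3
After char 7 ('C'=2): chars_in_quartet=4 acc=0x9B4A02 -> emit 9B 4A 02, reset; bytes_emitted=6
After char 8 ('V'=21): chars_in_quartet=1 acc=0x15 bytes_emitted=6
After char 9 ('g'=32): chars_in_quartet=2 acc=0x560 bytes_emitted=6
Padding '==': partial quartet acc=0x560 -> emit 56; bytes_emitted=7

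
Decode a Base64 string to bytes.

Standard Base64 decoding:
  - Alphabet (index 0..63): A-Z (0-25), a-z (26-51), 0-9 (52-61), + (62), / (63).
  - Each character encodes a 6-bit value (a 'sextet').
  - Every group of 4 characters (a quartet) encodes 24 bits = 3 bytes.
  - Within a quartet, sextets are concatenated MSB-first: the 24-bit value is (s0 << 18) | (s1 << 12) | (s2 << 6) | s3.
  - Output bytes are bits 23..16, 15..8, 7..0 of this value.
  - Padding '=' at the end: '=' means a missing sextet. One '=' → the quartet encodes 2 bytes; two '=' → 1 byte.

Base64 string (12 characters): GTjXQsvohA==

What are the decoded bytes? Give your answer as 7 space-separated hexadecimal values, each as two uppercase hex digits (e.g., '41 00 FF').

After char 0 ('G'=6): chars_in_quartet=1 acc=0x6 bytes_emitted=0
After char 1 ('T'=19): chars_in_quartet=2 acc=0x193 bytes_emitted=0
After char 2 ('j'=35): chars_in_quartet=3 acc=0x64E3 bytes_emitted=0
After char 3 ('X'=23): chars_in_quartet=4 acc=0x1938D7 -> emit 19 38 D7, reset; bytes_emitted=3
After char 4 ('Q'=16): chars_in_quartet=1 acc=0x10 bytes_emitted=3
After char 5 ('s'=44): chars_in_quartet=2 acc=0x42C bytes_emitted=3
After char 6 ('v'=47): chars_in_quartet=3 acc=0x10B2F bytes_emitted=3
After char 7 ('o'=40): chars_in_quartet=4 acc=0x42CBE8 -> emit 42 CB E8, reset; bytes_emitted=6
After char 8 ('h'=33): chars_in_quartet=1 acc=0x21 bytes_emitted=6
After char 9 ('A'=0): chars_in_quartet=2 acc=0x840 bytes_emitted=6
Padding '==': partial quartet acc=0x840 -> emit 84; bytes_emitted=7

Answer: 19 38 D7 42 CB E8 84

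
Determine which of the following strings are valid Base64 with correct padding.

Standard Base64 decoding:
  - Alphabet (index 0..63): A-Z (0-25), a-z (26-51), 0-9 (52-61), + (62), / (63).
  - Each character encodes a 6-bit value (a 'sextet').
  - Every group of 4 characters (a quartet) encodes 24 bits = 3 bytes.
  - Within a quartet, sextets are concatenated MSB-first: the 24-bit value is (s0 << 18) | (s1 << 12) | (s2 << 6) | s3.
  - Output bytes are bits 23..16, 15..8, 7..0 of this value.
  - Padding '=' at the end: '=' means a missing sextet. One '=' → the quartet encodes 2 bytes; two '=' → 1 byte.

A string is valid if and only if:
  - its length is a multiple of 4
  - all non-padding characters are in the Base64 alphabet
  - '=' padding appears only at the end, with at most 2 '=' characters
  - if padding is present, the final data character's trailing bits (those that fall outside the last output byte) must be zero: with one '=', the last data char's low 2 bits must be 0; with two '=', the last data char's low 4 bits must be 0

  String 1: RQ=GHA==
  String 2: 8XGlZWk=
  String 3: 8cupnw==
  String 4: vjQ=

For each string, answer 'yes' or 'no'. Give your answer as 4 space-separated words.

String 1: 'RQ=GHA==' → invalid (bad char(s): ['=']; '=' in middle)
String 2: '8XGlZWk=' → valid
String 3: '8cupnw==' → valid
String 4: 'vjQ=' → valid

Answer: no yes yes yes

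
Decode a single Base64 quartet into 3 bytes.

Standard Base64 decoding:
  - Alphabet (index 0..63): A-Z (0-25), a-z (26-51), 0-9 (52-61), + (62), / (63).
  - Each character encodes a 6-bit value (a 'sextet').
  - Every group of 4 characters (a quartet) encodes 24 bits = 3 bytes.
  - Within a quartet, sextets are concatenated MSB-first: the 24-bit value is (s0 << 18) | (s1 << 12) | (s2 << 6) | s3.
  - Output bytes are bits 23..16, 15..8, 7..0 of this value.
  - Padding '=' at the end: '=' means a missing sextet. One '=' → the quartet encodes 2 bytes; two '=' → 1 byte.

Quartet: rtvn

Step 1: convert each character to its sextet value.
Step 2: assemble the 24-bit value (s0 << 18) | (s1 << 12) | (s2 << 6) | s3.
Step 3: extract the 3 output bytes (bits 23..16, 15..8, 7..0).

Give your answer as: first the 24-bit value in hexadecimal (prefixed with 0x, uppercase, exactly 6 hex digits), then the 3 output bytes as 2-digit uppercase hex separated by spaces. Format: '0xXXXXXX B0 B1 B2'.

Sextets: r=43, t=45, v=47, n=39
24-bit: (43<<18) | (45<<12) | (47<<6) | 39
      = 0xAC0000 | 0x02D000 | 0x000BC0 | 0x000027
      = 0xAEDBE7
Bytes: (v>>16)&0xFF=AE, (v>>8)&0xFF=DB, v&0xFF=E7

Answer: 0xAEDBE7 AE DB E7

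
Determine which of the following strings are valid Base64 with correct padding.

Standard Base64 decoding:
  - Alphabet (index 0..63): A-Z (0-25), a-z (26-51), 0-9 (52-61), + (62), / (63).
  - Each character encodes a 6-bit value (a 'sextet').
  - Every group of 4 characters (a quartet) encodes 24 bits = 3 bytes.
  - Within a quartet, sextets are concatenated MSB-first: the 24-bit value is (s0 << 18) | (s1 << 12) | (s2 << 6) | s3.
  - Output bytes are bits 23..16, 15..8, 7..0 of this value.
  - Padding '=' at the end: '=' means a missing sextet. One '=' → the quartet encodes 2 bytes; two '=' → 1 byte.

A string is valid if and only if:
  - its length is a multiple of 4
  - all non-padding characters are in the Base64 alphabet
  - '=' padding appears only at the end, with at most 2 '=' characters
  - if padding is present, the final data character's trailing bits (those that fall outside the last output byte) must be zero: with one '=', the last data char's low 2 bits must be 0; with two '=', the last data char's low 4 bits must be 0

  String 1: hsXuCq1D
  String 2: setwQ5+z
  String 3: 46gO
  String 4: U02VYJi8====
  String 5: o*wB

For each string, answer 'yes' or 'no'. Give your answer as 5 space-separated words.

Answer: yes yes yes no no

Derivation:
String 1: 'hsXuCq1D' → valid
String 2: 'setwQ5+z' → valid
String 3: '46gO' → valid
String 4: 'U02VYJi8====' → invalid (4 pad chars (max 2))
String 5: 'o*wB' → invalid (bad char(s): ['*'])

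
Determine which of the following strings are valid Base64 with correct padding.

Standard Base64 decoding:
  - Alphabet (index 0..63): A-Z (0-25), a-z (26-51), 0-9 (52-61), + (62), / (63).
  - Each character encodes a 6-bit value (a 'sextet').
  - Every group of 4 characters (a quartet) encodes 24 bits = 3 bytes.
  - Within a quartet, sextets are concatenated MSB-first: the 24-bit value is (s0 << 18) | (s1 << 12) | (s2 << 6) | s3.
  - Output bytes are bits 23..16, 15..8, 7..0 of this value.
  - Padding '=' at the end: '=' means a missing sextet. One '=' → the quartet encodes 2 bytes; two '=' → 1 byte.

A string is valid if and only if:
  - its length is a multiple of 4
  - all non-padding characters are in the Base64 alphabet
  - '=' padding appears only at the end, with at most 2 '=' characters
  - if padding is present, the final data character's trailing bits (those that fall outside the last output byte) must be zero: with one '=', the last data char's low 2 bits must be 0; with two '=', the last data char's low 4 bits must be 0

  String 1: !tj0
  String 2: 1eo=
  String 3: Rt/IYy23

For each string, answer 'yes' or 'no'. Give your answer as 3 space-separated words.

Answer: no yes yes

Derivation:
String 1: '!tj0' → invalid (bad char(s): ['!'])
String 2: '1eo=' → valid
String 3: 'Rt/IYy23' → valid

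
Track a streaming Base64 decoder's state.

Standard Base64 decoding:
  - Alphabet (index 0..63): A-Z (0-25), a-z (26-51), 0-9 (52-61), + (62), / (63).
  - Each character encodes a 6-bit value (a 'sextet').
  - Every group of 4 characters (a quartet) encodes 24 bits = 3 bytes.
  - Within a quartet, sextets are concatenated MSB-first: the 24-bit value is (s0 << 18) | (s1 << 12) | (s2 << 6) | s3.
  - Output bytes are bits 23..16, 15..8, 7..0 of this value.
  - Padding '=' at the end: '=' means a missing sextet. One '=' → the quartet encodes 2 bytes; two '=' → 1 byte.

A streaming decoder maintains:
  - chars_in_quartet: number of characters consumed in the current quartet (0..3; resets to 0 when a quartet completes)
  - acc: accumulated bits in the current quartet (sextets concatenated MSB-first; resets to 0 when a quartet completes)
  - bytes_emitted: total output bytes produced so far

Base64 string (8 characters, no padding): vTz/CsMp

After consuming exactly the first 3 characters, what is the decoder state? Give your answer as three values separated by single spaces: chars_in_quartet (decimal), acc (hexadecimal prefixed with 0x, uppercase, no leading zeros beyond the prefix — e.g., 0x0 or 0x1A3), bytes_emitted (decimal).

Answer: 3 0x2F4F3 0

Derivation:
After char 0 ('v'=47): chars_in_quartet=1 acc=0x2F bytes_emitted=0
After char 1 ('T'=19): chars_in_quartet=2 acc=0xBD3 bytes_emitted=0
After char 2 ('z'=51): chars_in_quartet=3 acc=0x2F4F3 bytes_emitted=0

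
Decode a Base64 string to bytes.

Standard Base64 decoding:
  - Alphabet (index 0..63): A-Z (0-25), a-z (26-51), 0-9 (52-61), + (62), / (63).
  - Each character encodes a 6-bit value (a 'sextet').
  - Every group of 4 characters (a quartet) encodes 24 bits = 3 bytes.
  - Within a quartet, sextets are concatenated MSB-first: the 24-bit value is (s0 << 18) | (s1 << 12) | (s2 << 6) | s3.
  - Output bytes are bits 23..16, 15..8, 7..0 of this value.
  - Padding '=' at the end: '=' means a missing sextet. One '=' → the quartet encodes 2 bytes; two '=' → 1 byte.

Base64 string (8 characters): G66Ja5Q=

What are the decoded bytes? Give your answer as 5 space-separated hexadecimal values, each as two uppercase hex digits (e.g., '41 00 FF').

After char 0 ('G'=6): chars_in_quartet=1 acc=0x6 bytes_emitted=0
After char 1 ('6'=58): chars_in_quartet=2 acc=0x1BA bytes_emitted=0
After char 2 ('6'=58): chars_in_quartet=3 acc=0x6EBA bytes_emitted=0
After char 3 ('J'=9): chars_in_quartet=4 acc=0x1BAE89 -> emit 1B AE 89, reset; bytes_emitted=3
After char 4 ('a'=26): chars_in_quartet=1 acc=0x1A bytes_emitted=3
After char 5 ('5'=57): chars_in_quartet=2 acc=0x6B9 bytes_emitted=3
After char 6 ('Q'=16): chars_in_quartet=3 acc=0x1AE50 bytes_emitted=3
Padding '=': partial quartet acc=0x1AE50 -> emit 6B 94; bytes_emitted=5

Answer: 1B AE 89 6B 94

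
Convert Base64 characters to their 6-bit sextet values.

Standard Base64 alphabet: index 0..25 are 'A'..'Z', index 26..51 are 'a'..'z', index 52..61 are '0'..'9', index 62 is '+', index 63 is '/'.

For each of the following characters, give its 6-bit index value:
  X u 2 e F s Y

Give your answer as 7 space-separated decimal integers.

'X': A..Z range, ord('X') − ord('A') = 23
'u': a..z range, 26 + ord('u') − ord('a') = 46
'2': 0..9 range, 52 + ord('2') − ord('0') = 54
'e': a..z range, 26 + ord('e') − ord('a') = 30
'F': A..Z range, ord('F') − ord('A') = 5
's': a..z range, 26 + ord('s') − ord('a') = 44
'Y': A..Z range, ord('Y') − ord('A') = 24

Answer: 23 46 54 30 5 44 24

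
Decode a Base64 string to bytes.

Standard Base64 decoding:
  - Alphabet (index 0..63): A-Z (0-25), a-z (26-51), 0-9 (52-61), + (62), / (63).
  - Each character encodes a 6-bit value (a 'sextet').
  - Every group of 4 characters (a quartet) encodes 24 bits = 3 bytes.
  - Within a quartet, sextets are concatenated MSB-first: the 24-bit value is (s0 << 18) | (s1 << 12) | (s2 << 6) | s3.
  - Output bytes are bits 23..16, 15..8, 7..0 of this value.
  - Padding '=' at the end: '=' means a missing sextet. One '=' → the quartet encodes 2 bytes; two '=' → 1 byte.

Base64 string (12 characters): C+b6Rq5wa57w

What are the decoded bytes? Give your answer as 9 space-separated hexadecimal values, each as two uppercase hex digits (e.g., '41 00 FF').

Answer: 0B E6 FA 46 AE 70 6B 9E F0

Derivation:
After char 0 ('C'=2): chars_in_quartet=1 acc=0x2 bytes_emitted=0
After char 1 ('+'=62): chars_in_quartet=2 acc=0xBE bytes_emitted=0
After char 2 ('b'=27): chars_in_quartet=3 acc=0x2F9B bytes_emitted=0
After char 3 ('6'=58): chars_in_quartet=4 acc=0xBE6FA -> emit 0B E6 FA, reset; bytes_emitted=3
After char 4 ('R'=17): chars_in_quartet=1 acc=0x11 bytes_emitted=3
After char 5 ('q'=42): chars_in_quartet=2 acc=0x46A bytes_emitted=3
After char 6 ('5'=57): chars_in_quartet=3 acc=0x11AB9 bytes_emitted=3
After char 7 ('w'=48): chars_in_quartet=4 acc=0x46AE70 -> emit 46 AE 70, reset; bytes_emitted=6
After char 8 ('a'=26): chars_in_quartet=1 acc=0x1A bytes_emitted=6
After char 9 ('5'=57): chars_in_quartet=2 acc=0x6B9 bytes_emitted=6
After char 10 ('7'=59): chars_in_quartet=3 acc=0x1AE7B bytes_emitted=6
After char 11 ('w'=48): chars_in_quartet=4 acc=0x6B9EF0 -> emit 6B 9E F0, reset; bytes_emitted=9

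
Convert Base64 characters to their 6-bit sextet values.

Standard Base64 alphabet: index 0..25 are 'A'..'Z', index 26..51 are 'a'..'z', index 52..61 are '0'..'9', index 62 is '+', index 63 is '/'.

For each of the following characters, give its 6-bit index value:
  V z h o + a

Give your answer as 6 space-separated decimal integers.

'V': A..Z range, ord('V') − ord('A') = 21
'z': a..z range, 26 + ord('z') − ord('a') = 51
'h': a..z range, 26 + ord('h') − ord('a') = 33
'o': a..z range, 26 + ord('o') − ord('a') = 40
'+': index 62
'a': a..z range, 26 + ord('a') − ord('a') = 26

Answer: 21 51 33 40 62 26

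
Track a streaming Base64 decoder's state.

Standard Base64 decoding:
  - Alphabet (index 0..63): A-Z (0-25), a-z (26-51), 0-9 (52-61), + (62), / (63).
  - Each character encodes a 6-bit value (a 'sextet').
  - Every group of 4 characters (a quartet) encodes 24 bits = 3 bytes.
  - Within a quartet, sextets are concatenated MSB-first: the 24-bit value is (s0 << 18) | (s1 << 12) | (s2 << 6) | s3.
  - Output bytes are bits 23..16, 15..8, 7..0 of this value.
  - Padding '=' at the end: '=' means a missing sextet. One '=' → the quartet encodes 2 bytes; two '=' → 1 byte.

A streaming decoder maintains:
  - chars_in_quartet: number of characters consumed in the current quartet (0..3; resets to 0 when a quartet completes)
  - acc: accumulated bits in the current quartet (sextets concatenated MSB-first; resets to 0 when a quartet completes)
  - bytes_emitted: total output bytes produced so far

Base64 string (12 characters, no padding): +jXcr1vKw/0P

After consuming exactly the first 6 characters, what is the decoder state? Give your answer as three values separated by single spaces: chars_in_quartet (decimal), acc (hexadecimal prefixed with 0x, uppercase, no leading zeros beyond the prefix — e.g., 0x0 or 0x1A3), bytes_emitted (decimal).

Answer: 2 0xAF5 3

Derivation:
After char 0 ('+'=62): chars_in_quartet=1 acc=0x3E bytes_emitted=0
After char 1 ('j'=35): chars_in_quartet=2 acc=0xFA3 bytes_emitted=0
After char 2 ('X'=23): chars_in_quartet=3 acc=0x3E8D7 bytes_emitted=0
After char 3 ('c'=28): chars_in_quartet=4 acc=0xFA35DC -> emit FA 35 DC, reset; bytes_emitted=3
After char 4 ('r'=43): chars_in_quartet=1 acc=0x2B bytes_emitted=3
After char 5 ('1'=53): chars_in_quartet=2 acc=0xAF5 bytes_emitted=3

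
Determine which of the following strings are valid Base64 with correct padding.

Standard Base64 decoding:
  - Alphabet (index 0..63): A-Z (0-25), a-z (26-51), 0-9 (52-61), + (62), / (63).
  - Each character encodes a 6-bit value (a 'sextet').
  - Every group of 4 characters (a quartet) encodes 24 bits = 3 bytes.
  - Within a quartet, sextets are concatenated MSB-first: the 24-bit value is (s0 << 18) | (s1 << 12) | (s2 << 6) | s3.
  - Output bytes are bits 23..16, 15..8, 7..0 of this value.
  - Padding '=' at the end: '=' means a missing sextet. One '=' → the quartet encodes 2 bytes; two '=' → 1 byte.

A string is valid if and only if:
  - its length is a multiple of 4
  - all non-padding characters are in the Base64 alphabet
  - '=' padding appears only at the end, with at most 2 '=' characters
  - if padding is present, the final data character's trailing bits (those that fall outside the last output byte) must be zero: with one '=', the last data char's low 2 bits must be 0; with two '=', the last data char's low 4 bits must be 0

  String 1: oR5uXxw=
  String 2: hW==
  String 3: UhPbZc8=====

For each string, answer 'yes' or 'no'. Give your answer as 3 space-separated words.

Answer: yes no no

Derivation:
String 1: 'oR5uXxw=' → valid
String 2: 'hW==' → invalid (bad trailing bits)
String 3: 'UhPbZc8=====' → invalid (5 pad chars (max 2))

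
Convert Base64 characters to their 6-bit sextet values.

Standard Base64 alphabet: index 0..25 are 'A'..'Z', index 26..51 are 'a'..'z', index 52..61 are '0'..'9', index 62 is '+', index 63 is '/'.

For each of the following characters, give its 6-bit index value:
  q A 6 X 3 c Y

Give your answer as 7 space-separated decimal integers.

Answer: 42 0 58 23 55 28 24

Derivation:
'q': a..z range, 26 + ord('q') − ord('a') = 42
'A': A..Z range, ord('A') − ord('A') = 0
'6': 0..9 range, 52 + ord('6') − ord('0') = 58
'X': A..Z range, ord('X') − ord('A') = 23
'3': 0..9 range, 52 + ord('3') − ord('0') = 55
'c': a..z range, 26 + ord('c') − ord('a') = 28
'Y': A..Z range, ord('Y') − ord('A') = 24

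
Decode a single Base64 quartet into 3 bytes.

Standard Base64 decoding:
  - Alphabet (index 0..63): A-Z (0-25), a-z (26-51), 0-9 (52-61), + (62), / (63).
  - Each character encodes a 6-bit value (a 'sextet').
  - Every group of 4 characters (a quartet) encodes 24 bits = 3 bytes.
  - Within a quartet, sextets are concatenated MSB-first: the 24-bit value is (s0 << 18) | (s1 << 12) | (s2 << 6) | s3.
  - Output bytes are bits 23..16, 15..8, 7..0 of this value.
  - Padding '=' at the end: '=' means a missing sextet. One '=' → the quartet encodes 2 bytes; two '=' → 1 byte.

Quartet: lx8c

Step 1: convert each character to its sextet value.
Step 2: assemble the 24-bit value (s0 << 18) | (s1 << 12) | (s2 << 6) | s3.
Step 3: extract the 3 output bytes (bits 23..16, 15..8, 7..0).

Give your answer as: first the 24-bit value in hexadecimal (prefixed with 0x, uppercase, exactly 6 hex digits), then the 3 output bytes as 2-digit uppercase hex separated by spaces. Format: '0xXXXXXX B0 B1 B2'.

Answer: 0x971F1C 97 1F 1C

Derivation:
Sextets: l=37, x=49, 8=60, c=28
24-bit: (37<<18) | (49<<12) | (60<<6) | 28
      = 0x940000 | 0x031000 | 0x000F00 | 0x00001C
      = 0x971F1C
Bytes: (v>>16)&0xFF=97, (v>>8)&0xFF=1F, v&0xFF=1C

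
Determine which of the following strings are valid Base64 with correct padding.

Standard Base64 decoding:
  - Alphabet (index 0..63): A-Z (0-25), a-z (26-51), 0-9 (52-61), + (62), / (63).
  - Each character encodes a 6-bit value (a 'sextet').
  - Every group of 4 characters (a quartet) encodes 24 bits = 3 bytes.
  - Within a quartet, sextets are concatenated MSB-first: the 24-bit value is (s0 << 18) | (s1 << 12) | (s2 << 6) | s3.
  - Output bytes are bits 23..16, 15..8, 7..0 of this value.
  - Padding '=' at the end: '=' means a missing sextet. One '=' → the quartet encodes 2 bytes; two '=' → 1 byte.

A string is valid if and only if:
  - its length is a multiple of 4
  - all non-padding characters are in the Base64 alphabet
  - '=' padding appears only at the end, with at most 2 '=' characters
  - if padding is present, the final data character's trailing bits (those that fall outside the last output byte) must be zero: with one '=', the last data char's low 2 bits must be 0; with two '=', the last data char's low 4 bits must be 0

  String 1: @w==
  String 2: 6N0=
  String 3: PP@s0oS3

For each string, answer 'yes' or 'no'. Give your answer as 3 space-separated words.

String 1: '@w==' → invalid (bad char(s): ['@'])
String 2: '6N0=' → valid
String 3: 'PP@s0oS3' → invalid (bad char(s): ['@'])

Answer: no yes no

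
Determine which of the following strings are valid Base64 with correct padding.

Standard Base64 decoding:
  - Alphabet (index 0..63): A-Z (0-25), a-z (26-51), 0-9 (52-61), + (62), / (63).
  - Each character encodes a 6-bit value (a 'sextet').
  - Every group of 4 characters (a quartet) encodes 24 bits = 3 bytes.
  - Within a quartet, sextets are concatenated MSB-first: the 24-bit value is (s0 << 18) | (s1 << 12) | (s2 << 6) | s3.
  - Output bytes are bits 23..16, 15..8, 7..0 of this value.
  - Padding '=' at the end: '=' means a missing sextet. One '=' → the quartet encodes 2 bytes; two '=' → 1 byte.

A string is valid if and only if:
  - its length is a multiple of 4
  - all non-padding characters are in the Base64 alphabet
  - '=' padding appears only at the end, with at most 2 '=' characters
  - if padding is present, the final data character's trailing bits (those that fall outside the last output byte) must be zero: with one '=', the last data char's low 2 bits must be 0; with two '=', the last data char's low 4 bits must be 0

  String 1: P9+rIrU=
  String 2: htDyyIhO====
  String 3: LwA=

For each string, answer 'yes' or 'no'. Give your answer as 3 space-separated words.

Answer: yes no yes

Derivation:
String 1: 'P9+rIrU=' → valid
String 2: 'htDyyIhO====' → invalid (4 pad chars (max 2))
String 3: 'LwA=' → valid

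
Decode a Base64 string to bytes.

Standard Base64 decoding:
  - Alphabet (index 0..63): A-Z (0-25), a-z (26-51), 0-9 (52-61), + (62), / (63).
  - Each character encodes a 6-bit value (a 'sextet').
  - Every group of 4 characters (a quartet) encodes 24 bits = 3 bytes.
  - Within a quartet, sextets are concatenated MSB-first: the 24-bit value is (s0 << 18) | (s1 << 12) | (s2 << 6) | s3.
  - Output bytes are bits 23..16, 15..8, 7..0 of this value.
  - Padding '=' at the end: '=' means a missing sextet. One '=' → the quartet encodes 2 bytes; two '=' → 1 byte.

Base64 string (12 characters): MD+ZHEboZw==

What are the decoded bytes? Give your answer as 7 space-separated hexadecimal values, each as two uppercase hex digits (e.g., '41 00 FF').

After char 0 ('M'=12): chars_in_quartet=1 acc=0xC bytes_emitted=0
After char 1 ('D'=3): chars_in_quartet=2 acc=0x303 bytes_emitted=0
After char 2 ('+'=62): chars_in_quartet=3 acc=0xC0FE bytes_emitted=0
After char 3 ('Z'=25): chars_in_quartet=4 acc=0x303F99 -> emit 30 3F 99, reset; bytes_emitted=3
After char 4 ('H'=7): chars_in_quartet=1 acc=0x7 bytes_emitted=3
After char 5 ('E'=4): chars_in_quartet=2 acc=0x1C4 bytes_emitted=3
After char 6 ('b'=27): chars_in_quartet=3 acc=0x711B bytes_emitted=3
After char 7 ('o'=40): chars_in_quartet=4 acc=0x1C46E8 -> emit 1C 46 E8, reset; bytes_emitted=6
After char 8 ('Z'=25): chars_in_quartet=1 acc=0x19 bytes_emitted=6
After char 9 ('w'=48): chars_in_quartet=2 acc=0x670 bytes_emitted=6
Padding '==': partial quartet acc=0x670 -> emit 67; bytes_emitted=7

Answer: 30 3F 99 1C 46 E8 67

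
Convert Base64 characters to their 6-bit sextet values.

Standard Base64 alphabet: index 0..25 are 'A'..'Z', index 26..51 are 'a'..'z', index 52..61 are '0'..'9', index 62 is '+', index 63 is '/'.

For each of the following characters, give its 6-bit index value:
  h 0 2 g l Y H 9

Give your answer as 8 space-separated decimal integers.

Answer: 33 52 54 32 37 24 7 61

Derivation:
'h': a..z range, 26 + ord('h') − ord('a') = 33
'0': 0..9 range, 52 + ord('0') − ord('0') = 52
'2': 0..9 range, 52 + ord('2') − ord('0') = 54
'g': a..z range, 26 + ord('g') − ord('a') = 32
'l': a..z range, 26 + ord('l') − ord('a') = 37
'Y': A..Z range, ord('Y') − ord('A') = 24
'H': A..Z range, ord('H') − ord('A') = 7
'9': 0..9 range, 52 + ord('9') − ord('0') = 61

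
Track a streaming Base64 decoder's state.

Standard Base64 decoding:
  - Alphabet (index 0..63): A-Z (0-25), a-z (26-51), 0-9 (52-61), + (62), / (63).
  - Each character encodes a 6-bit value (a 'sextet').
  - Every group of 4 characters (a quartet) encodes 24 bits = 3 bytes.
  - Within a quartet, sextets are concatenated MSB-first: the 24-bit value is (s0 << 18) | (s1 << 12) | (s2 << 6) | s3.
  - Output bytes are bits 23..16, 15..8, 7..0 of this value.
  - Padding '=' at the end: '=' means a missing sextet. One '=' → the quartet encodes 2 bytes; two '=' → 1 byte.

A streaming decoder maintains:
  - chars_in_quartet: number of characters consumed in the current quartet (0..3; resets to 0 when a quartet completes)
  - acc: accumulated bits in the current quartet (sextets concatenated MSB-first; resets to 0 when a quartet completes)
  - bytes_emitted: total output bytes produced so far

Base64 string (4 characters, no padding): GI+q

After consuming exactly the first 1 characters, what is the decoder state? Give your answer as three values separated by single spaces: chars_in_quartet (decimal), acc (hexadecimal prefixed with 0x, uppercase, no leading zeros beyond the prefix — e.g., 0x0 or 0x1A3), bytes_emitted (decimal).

After char 0 ('G'=6): chars_in_quartet=1 acc=0x6 bytes_emitted=0

Answer: 1 0x6 0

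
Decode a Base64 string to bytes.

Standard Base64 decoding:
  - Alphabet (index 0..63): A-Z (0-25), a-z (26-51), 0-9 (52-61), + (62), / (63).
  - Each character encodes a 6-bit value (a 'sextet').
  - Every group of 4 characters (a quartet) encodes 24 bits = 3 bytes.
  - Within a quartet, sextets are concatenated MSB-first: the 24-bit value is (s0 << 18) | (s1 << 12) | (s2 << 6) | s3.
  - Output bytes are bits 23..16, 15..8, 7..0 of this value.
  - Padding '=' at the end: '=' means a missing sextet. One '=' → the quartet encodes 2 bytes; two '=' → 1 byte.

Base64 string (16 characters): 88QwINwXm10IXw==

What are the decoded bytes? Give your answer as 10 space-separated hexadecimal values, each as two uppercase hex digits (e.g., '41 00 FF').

Answer: F3 C4 30 20 DC 17 9B 5D 08 5F

Derivation:
After char 0 ('8'=60): chars_in_quartet=1 acc=0x3C bytes_emitted=0
After char 1 ('8'=60): chars_in_quartet=2 acc=0xF3C bytes_emitted=0
After char 2 ('Q'=16): chars_in_quartet=3 acc=0x3CF10 bytes_emitted=0
After char 3 ('w'=48): chars_in_quartet=4 acc=0xF3C430 -> emit F3 C4 30, reset; bytes_emitted=3
After char 4 ('I'=8): chars_in_quartet=1 acc=0x8 bytes_emitted=3
After char 5 ('N'=13): chars_in_quartet=2 acc=0x20D bytes_emitted=3
After char 6 ('w'=48): chars_in_quartet=3 acc=0x8370 bytes_emitted=3
After char 7 ('X'=23): chars_in_quartet=4 acc=0x20DC17 -> emit 20 DC 17, reset; bytes_emitted=6
After char 8 ('m'=38): chars_in_quartet=1 acc=0x26 bytes_emitted=6
After char 9 ('1'=53): chars_in_quartet=2 acc=0x9B5 bytes_emitted=6
After char 10 ('0'=52): chars_in_quartet=3 acc=0x26D74 bytes_emitted=6
After char 11 ('I'=8): chars_in_quartet=4 acc=0x9B5D08 -> emit 9B 5D 08, reset; bytes_emitted=9
After char 12 ('X'=23): chars_in_quartet=1 acc=0x17 bytes_emitted=9
After char 13 ('w'=48): chars_in_quartet=2 acc=0x5F0 bytes_emitted=9
Padding '==': partial quartet acc=0x5F0 -> emit 5F; bytes_emitted=10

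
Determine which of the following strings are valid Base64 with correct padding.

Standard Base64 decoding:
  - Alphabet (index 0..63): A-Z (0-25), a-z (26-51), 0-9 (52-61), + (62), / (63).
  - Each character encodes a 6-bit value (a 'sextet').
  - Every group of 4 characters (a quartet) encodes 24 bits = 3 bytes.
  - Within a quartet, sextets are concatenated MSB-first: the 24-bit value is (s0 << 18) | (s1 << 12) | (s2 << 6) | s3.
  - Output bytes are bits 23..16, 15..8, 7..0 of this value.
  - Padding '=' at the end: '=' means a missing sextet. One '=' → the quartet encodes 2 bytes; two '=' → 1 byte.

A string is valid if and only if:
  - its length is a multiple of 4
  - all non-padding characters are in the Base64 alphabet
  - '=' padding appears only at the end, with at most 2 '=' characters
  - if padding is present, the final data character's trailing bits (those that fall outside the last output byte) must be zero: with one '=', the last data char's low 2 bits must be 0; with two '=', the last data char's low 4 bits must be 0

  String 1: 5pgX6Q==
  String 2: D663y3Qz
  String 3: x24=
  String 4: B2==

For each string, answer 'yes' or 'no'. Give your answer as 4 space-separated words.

String 1: '5pgX6Q==' → valid
String 2: 'D663y3Qz' → valid
String 3: 'x24=' → valid
String 4: 'B2==' → invalid (bad trailing bits)

Answer: yes yes yes no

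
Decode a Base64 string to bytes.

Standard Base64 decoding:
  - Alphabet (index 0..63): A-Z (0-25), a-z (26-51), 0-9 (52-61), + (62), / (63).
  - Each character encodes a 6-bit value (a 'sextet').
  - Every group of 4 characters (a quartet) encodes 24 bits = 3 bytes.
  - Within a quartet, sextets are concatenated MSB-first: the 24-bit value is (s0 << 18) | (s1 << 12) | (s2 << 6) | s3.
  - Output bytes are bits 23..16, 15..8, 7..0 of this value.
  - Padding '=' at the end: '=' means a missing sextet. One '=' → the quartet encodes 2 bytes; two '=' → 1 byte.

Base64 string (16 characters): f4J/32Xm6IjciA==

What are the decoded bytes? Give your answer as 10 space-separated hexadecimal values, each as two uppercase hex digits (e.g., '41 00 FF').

Answer: 7F 82 7F DF 65 E6 E8 88 DC 88

Derivation:
After char 0 ('f'=31): chars_in_quartet=1 acc=0x1F bytes_emitted=0
After char 1 ('4'=56): chars_in_quartet=2 acc=0x7F8 bytes_emitted=0
After char 2 ('J'=9): chars_in_quartet=3 acc=0x1FE09 bytes_emitted=0
After char 3 ('/'=63): chars_in_quartet=4 acc=0x7F827F -> emit 7F 82 7F, reset; bytes_emitted=3
After char 4 ('3'=55): chars_in_quartet=1 acc=0x37 bytes_emitted=3
After char 5 ('2'=54): chars_in_quartet=2 acc=0xDF6 bytes_emitted=3
After char 6 ('X'=23): chars_in_quartet=3 acc=0x37D97 bytes_emitted=3
After char 7 ('m'=38): chars_in_quartet=4 acc=0xDF65E6 -> emit DF 65 E6, reset; bytes_emitted=6
After char 8 ('6'=58): chars_in_quartet=1 acc=0x3A bytes_emitted=6
After char 9 ('I'=8): chars_in_quartet=2 acc=0xE88 bytes_emitted=6
After char 10 ('j'=35): chars_in_quartet=3 acc=0x3A223 bytes_emitted=6
After char 11 ('c'=28): chars_in_quartet=4 acc=0xE888DC -> emit E8 88 DC, reset; bytes_emitted=9
After char 12 ('i'=34): chars_in_quartet=1 acc=0x22 bytes_emitted=9
After char 13 ('A'=0): chars_in_quartet=2 acc=0x880 bytes_emitted=9
Padding '==': partial quartet acc=0x880 -> emit 88; bytes_emitted=10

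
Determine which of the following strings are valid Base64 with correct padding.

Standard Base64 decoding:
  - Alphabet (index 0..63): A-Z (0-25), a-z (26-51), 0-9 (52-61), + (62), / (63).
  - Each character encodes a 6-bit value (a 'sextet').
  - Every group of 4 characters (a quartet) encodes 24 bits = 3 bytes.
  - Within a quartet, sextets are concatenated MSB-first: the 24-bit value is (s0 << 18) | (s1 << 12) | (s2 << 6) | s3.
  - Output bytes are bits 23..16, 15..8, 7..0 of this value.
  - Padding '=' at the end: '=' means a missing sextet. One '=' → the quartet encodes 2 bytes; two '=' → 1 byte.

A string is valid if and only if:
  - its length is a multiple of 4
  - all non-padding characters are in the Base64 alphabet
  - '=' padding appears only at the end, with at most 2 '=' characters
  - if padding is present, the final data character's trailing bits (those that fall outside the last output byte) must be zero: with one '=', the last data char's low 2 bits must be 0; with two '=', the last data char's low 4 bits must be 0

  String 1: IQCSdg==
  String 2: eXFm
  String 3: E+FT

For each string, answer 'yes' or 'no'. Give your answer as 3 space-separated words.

String 1: 'IQCSdg==' → valid
String 2: 'eXFm' → valid
String 3: 'E+FT' → valid

Answer: yes yes yes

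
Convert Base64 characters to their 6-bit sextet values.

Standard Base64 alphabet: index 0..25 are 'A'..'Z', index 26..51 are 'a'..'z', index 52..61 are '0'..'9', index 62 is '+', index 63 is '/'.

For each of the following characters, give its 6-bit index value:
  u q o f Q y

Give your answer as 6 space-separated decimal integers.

'u': a..z range, 26 + ord('u') − ord('a') = 46
'q': a..z range, 26 + ord('q') − ord('a') = 42
'o': a..z range, 26 + ord('o') − ord('a') = 40
'f': a..z range, 26 + ord('f') − ord('a') = 31
'Q': A..Z range, ord('Q') − ord('A') = 16
'y': a..z range, 26 + ord('y') − ord('a') = 50

Answer: 46 42 40 31 16 50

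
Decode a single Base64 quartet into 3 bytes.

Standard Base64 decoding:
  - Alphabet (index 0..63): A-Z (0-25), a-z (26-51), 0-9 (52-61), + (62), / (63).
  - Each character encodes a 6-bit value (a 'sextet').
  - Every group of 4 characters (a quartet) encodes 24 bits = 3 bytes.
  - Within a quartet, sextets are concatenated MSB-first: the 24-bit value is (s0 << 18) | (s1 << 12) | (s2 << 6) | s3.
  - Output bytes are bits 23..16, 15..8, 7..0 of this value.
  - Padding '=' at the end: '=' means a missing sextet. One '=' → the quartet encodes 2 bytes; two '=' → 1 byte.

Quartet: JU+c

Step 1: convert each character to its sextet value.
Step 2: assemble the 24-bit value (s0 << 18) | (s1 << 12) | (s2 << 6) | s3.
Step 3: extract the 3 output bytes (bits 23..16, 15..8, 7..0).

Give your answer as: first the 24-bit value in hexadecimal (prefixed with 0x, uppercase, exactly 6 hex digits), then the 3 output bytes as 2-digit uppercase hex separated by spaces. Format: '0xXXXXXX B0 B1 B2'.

Answer: 0x254F9C 25 4F 9C

Derivation:
Sextets: J=9, U=20, +=62, c=28
24-bit: (9<<18) | (20<<12) | (62<<6) | 28
      = 0x240000 | 0x014000 | 0x000F80 | 0x00001C
      = 0x254F9C
Bytes: (v>>16)&0xFF=25, (v>>8)&0xFF=4F, v&0xFF=9C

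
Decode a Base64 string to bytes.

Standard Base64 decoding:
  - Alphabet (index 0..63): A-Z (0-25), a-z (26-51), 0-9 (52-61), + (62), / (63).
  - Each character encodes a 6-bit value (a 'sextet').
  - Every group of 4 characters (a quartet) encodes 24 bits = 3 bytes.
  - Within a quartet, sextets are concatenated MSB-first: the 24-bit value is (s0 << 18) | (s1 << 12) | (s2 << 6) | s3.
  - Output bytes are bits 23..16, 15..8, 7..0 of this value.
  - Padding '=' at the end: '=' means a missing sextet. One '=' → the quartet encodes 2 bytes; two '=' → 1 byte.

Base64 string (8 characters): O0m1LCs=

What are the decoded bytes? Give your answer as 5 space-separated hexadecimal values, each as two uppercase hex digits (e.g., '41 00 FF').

Answer: 3B 49 B5 2C 2B

Derivation:
After char 0 ('O'=14): chars_in_quartet=1 acc=0xE bytes_emitted=0
After char 1 ('0'=52): chars_in_quartet=2 acc=0x3B4 bytes_emitted=0
After char 2 ('m'=38): chars_in_quartet=3 acc=0xED26 bytes_emitted=0
After char 3 ('1'=53): chars_in_quartet=4 acc=0x3B49B5 -> emit 3B 49 B5, reset; bytes_emitted=3
After char 4 ('L'=11): chars_in_quartet=1 acc=0xB bytes_emitted=3
After char 5 ('C'=2): chars_in_quartet=2 acc=0x2C2 bytes_emitted=3
After char 6 ('s'=44): chars_in_quartet=3 acc=0xB0AC bytes_emitted=3
Padding '=': partial quartet acc=0xB0AC -> emit 2C 2B; bytes_emitted=5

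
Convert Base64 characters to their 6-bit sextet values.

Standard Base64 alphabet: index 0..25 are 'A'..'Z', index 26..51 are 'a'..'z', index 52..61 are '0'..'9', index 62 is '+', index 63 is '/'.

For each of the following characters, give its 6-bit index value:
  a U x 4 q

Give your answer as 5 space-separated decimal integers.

Answer: 26 20 49 56 42

Derivation:
'a': a..z range, 26 + ord('a') − ord('a') = 26
'U': A..Z range, ord('U') − ord('A') = 20
'x': a..z range, 26 + ord('x') − ord('a') = 49
'4': 0..9 range, 52 + ord('4') − ord('0') = 56
'q': a..z range, 26 + ord('q') − ord('a') = 42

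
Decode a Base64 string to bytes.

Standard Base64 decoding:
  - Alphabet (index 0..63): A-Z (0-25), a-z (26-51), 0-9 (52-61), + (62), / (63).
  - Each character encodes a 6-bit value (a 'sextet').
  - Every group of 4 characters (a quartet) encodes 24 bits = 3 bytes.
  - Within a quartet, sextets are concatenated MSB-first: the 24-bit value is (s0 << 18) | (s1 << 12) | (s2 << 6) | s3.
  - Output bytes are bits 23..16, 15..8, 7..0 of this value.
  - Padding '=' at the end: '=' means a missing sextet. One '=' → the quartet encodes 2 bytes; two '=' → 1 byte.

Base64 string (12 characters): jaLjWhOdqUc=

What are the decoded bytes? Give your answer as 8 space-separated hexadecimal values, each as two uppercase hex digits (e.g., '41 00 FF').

Answer: 8D A2 E3 5A 13 9D A9 47

Derivation:
After char 0 ('j'=35): chars_in_quartet=1 acc=0x23 bytes_emitted=0
After char 1 ('a'=26): chars_in_quartet=2 acc=0x8DA bytes_emitted=0
After char 2 ('L'=11): chars_in_quartet=3 acc=0x2368B bytes_emitted=0
After char 3 ('j'=35): chars_in_quartet=4 acc=0x8DA2E3 -> emit 8D A2 E3, reset; bytes_emitted=3
After char 4 ('W'=22): chars_in_quartet=1 acc=0x16 bytes_emitted=3
After char 5 ('h'=33): chars_in_quartet=2 acc=0x5A1 bytes_emitted=3
After char 6 ('O'=14): chars_in_quartet=3 acc=0x1684E bytes_emitted=3
After char 7 ('d'=29): chars_in_quartet=4 acc=0x5A139D -> emit 5A 13 9D, reset; bytes_emitted=6
After char 8 ('q'=42): chars_in_quartet=1 acc=0x2A bytes_emitted=6
After char 9 ('U'=20): chars_in_quartet=2 acc=0xA94 bytes_emitted=6
After char 10 ('c'=28): chars_in_quartet=3 acc=0x2A51C bytes_emitted=6
Padding '=': partial quartet acc=0x2A51C -> emit A9 47; bytes_emitted=8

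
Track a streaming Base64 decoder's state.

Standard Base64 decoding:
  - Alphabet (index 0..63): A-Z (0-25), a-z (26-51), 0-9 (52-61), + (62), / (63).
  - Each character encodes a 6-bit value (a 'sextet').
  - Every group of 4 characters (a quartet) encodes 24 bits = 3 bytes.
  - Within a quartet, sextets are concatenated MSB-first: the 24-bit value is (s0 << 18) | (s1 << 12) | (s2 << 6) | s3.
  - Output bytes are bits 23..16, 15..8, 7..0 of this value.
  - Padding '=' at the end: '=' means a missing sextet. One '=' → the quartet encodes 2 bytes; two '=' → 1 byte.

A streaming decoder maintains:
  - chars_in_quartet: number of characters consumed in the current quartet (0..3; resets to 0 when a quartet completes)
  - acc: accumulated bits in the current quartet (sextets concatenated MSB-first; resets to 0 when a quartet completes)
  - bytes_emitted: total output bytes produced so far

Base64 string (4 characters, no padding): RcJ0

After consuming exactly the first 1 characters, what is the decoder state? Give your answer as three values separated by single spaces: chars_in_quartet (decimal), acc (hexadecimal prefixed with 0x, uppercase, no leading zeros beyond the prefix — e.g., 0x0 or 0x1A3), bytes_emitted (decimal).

Answer: 1 0x11 0

Derivation:
After char 0 ('R'=17): chars_in_quartet=1 acc=0x11 bytes_emitted=0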